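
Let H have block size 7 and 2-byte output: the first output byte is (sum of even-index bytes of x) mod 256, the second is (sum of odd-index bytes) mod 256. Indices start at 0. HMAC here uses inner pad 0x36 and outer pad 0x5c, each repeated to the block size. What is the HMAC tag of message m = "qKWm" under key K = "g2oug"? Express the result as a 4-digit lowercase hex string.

Key "g2oug" = 67 32 6f 75 67 is 5 bytes ≤ B = 7; zero-pad to 7 bytes: K' = 67 32 6f 75 67 00 00.
K' ⊕ ipad = 51 04 59 43 51 36 36.  K' ⊕ opad = 3b 6e 33 29 3b 5c 5c.
Inner input = (K'⊕ipad) ∥ m = 51 04 59 43 51 36 36 ∥ 71 4b 57 6d.
Inner hash: even-index sum = 489 mod 256 = 233; odd-index sum = 325 mod 256 = 69 → e9 45.
Outer input = (K'⊕opad) ∥ inner = 3b 6e 33 29 3b 5c 5c ∥ e9 45.
Outer hash (tag): even-index sum = 330 mod 256 = 74; odd-index sum = 476 mod 256 = 220 → 4a dc.

4adc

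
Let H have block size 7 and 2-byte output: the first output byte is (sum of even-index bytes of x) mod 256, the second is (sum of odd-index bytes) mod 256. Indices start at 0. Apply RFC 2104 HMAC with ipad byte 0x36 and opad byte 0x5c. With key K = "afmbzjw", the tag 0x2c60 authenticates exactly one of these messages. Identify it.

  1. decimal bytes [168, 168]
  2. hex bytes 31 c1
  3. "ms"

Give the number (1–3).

Key "afmbzjw" = 61 66 6d 62 7a 6a 77 is exactly B = 7 bytes: K' = 61 66 6d 62 7a 6a 77.
K' ⊕ ipad = 57 50 5b 54 4c 5c 41; K' ⊕ opad = 3d 3a 31 3e 26 36 2b.
m1: inner = H(57 50 5b 54 4c 5c 41 a8 a8) = e7 a8; tag = H(3d 3a 31 3e 26 36 2b e7 a8) = 6795
m2: inner = H(57 50 5b 54 4c 5c 41 31 c1) = 00 31; tag = H(3d 3a 31 3e 26 36 2b 00 31) = f0ae
m3: inner = H(57 50 5b 54 4c 5c 41 6d 73) = b2 6d; tag = H(3d 3a 31 3e 26 36 2b b2 6d) = 2c60 ← matches

3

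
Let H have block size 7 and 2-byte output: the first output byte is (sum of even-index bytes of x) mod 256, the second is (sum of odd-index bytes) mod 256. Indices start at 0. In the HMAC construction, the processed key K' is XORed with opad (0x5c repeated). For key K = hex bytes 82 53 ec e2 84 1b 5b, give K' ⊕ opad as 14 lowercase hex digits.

de0fb0bed84707

Key hex bytes 82 53 ec e2 84 1b 5b is exactly B = 7 bytes: K' = 82 53 ec e2 84 1b 5b.
XOR each byte with 0x5c: 82⊕5c=de, 53⊕5c=0f, ec⊕5c=b0, e2⊕5c=be, 84⊕5c=d8, 1b⊕5c=47, 5b⊕5c=07.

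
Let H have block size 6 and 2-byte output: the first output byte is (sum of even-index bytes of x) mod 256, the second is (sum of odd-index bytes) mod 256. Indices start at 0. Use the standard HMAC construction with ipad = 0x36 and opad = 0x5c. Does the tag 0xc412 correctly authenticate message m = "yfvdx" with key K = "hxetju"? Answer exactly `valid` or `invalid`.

invalid

Key "hxetju" = 68 78 65 74 6a 75 is exactly B = 6 bytes: K' = 68 78 65 74 6a 75.
K' ⊕ ipad = 5e 4e 53 42 5c 43; K' ⊕ opad = 34 24 39 28 36 29.
Inner hash: even-index sum = 628 mod 256 = 116; odd-index sum = 413 mod 256 = 157 → 74 9d.
Outer hash (recomputed tag): even-index sum = 279 mod 256 = 23; odd-index sum = 274 mod 256 = 18 → 17 12.
Recomputed tag = 1712; claimed = c412 → mismatch.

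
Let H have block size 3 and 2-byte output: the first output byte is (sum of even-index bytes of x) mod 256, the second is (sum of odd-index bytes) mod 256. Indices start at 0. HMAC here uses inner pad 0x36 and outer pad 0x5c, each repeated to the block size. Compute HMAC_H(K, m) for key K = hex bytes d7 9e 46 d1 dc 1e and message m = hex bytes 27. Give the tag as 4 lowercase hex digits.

e3d6

Key hex bytes d7 9e 46 d1 dc 1e is 6 bytes > B = 3, so hash it first: H(key) = f9 8d, then zero-pad to 3 bytes: K' = f9 8d 00.
K' ⊕ ipad = cf bb 36.  K' ⊕ opad = a5 d1 5c.
Inner input = (K'⊕ipad) ∥ m = cf bb 36 ∥ 27.
Inner hash: even-index sum = 261 mod 256 = 5; odd-index sum = 226 mod 256 = 226 → 05 e2.
Outer input = (K'⊕opad) ∥ inner = a5 d1 5c ∥ 05 e2.
Outer hash (tag): even-index sum = 483 mod 256 = 227; odd-index sum = 214 mod 256 = 214 → e3 d6.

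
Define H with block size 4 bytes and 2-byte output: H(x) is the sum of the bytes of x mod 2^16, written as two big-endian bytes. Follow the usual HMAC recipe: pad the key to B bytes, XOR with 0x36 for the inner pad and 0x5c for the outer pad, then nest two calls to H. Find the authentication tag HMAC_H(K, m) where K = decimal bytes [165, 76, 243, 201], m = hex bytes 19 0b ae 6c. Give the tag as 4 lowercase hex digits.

Key decimal bytes [165, 76, 243, 201] = a5 4c f3 c9 is exactly B = 4 bytes: K' = a5 4c f3 c9.
K' ⊕ ipad = 93 7a c5 ff.  K' ⊕ opad = f9 10 af 95.
Inner input = (K'⊕ipad) ∥ m = 93 7a c5 ff ∥ 19 0b ae 6c.
Inner hash: sum = 147+122+197+255+25+11+174+108 = 1039 → 04 0f.
Outer input = (K'⊕opad) ∥ inner = f9 10 af 95 ∥ 04 0f.
Outer hash (tag): sum = 249+16+175+149+4+15 = 608 → 02 60.

0260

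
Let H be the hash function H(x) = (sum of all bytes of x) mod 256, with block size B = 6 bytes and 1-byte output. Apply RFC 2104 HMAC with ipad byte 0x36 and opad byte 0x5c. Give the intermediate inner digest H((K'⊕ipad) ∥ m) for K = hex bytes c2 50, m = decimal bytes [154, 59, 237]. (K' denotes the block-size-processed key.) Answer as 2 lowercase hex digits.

Key hex bytes c2 50 is 2 bytes ≤ B = 6; zero-pad to 6 bytes: K' = c2 50 00 00 00 00.
K' ⊕ ipad = f4 66 36 36 36 36.
Inner input = f4 66 36 36 36 36 ∥ 9a 3b ed.
Inner hash: sum = 244+102+54+54+54+54+154+59+237 = 1012; mod 256 = 244 → f4.

f4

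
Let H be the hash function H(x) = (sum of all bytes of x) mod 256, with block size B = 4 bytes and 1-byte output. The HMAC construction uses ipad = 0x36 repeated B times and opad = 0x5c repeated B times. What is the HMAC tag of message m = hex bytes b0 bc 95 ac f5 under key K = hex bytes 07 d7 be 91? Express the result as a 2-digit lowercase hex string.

Key hex bytes 07 d7 be 91 is exactly B = 4 bytes: K' = 07 d7 be 91.
K' ⊕ ipad = 31 e1 88 a7.  K' ⊕ opad = 5b 8b e2 cd.
Inner input = (K'⊕ipad) ∥ m = 31 e1 88 a7 ∥ b0 bc 95 ac f5.
Inner hash: sum = 49+225+136+167+176+188+149+172+245 = 1507; mod 256 = 227 → e3.
Outer input = (K'⊕opad) ∥ inner = 5b 8b e2 cd ∥ e3.
Outer hash (tag): sum = 91+139+226+205+227 = 888; mod 256 = 120 → 78.

78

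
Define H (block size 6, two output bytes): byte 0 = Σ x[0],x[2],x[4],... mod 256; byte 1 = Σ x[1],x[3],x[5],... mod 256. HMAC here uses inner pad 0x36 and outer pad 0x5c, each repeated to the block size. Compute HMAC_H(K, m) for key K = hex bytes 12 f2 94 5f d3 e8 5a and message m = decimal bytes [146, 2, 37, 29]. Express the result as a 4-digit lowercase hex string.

4fb7

Key hex bytes 12 f2 94 5f d3 e8 5a is 7 bytes > B = 6, so hash it first: H(key) = d3 39, then zero-pad to 6 bytes: K' = d3 39 00 00 00 00.
K' ⊕ ipad = e5 0f 36 36 36 36.  K' ⊕ opad = 8f 65 5c 5c 5c 5c.
Inner input = (K'⊕ipad) ∥ m = e5 0f 36 36 36 36 ∥ 92 02 25 1d.
Inner hash: even-index sum = 520 mod 256 = 8; odd-index sum = 154 mod 256 = 154 → 08 9a.
Outer input = (K'⊕opad) ∥ inner = 8f 65 5c 5c 5c 5c ∥ 08 9a.
Outer hash (tag): even-index sum = 335 mod 256 = 79; odd-index sum = 439 mod 256 = 183 → 4f b7.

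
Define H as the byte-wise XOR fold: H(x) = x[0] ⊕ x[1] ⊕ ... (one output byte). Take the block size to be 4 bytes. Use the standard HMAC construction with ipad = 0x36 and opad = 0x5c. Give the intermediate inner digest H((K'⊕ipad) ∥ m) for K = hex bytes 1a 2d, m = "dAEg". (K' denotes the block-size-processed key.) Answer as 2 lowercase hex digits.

30

Key hex bytes 1a 2d is 2 bytes ≤ B = 4; zero-pad to 4 bytes: K' = 1a 2d 00 00.
K' ⊕ ipad = 2c 1b 36 36.
Inner input = 2c 1b 36 36 ∥ 64 41 45 67.
Inner hash: XOR 2c⊕1b⊕36⊕36⊕64⊕41⊕45⊕67 = 30.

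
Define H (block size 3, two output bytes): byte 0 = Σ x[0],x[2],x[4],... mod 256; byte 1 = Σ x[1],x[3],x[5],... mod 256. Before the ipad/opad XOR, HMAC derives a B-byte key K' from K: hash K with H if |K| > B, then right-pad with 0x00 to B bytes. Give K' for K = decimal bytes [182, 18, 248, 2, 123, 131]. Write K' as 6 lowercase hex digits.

299700

|K| = 6 > B = 3, so first hash the key.
H(K): even-index sum = 553 mod 256 = 41; odd-index sum = 151 mod 256 = 151 → 29 97.
Zero-pad H(K) = 29 97 to 3 bytes: K' = 29 97 00.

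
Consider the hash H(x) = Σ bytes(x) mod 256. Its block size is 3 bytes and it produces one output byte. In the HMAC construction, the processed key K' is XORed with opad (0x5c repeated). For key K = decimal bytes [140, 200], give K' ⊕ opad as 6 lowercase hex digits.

d0945c

Key decimal bytes [140, 200] = 8c c8 is 2 bytes ≤ B = 3; zero-pad to 3 bytes: K' = 8c c8 00.
XOR each byte with 0x5c: 8c⊕5c=d0, c8⊕5c=94, 00⊕5c=5c.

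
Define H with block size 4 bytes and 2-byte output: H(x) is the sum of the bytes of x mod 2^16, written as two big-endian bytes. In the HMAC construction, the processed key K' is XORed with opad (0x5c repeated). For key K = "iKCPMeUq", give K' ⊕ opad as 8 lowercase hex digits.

5ee35c5c

Key "iKCPMeUq" = 69 4b 43 50 4d 65 55 71 is 8 bytes > B = 4, so hash it first: H(key) = 02 bf, then zero-pad to 4 bytes: K' = 02 bf 00 00.
XOR each byte with 0x5c: 02⊕5c=5e, bf⊕5c=e3, 00⊕5c=5c, 00⊕5c=5c.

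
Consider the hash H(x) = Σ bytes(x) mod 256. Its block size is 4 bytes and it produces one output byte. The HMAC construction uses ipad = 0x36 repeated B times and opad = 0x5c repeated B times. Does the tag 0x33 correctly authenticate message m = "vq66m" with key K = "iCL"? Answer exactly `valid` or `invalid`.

Key "iCL" = 69 43 4c is 3 bytes ≤ B = 4; zero-pad to 4 bytes: K' = 69 43 4c 00.
K' ⊕ ipad = 5f 75 7a 36; K' ⊕ opad = 35 1f 10 5c.
Inner hash: sum = 95+117+122+54+118+113+54+54+109 = 836; mod 256 = 68 → 44.
Outer hash (recomputed tag): sum = 53+31+16+92+68 = 260; mod 256 = 4 → 04.
Recomputed tag = 04; claimed = 33 → mismatch.

invalid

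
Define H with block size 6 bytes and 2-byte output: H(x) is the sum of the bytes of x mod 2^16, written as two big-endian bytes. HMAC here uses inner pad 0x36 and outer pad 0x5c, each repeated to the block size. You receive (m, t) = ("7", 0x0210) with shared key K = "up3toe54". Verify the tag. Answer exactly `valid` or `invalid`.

Key "up3toe54" = 75 70 33 74 6f 65 35 34 is 8 bytes > B = 6, so hash it first: H(key) = 02 c9, then zero-pad to 6 bytes: K' = 02 c9 00 00 00 00.
K' ⊕ ipad = 34 ff 36 36 36 36; K' ⊕ opad = 5e 95 5c 5c 5c 5c.
Inner hash: sum = 52+255+54+54+54+54+55 = 578 → 02 42.
Outer hash (recomputed tag): sum = 94+149+92+92+92+92+2+66 = 679 → 02 a7.
Recomputed tag = 02a7; claimed = 0210 → mismatch.

invalid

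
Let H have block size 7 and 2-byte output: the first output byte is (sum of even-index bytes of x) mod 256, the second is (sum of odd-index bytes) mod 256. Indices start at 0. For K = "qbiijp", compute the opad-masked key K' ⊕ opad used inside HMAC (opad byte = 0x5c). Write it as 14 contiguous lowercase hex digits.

2d3e3535362c5c

Key "qbiijp" = 71 62 69 69 6a 70 is 6 bytes ≤ B = 7; zero-pad to 7 bytes: K' = 71 62 69 69 6a 70 00.
XOR each byte with 0x5c: 71⊕5c=2d, 62⊕5c=3e, 69⊕5c=35, 69⊕5c=35, 6a⊕5c=36, 70⊕5c=2c, 00⊕5c=5c.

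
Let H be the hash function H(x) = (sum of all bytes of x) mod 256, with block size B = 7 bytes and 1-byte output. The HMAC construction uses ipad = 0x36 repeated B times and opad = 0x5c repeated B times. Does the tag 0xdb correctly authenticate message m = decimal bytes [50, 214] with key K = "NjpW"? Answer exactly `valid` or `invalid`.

invalid

Key "NjpW" = 4e 6a 70 57 is 4 bytes ≤ B = 7; zero-pad to 7 bytes: K' = 4e 6a 70 57 00 00 00.
K' ⊕ ipad = 78 5c 46 61 36 36 36; K' ⊕ opad = 12 36 2c 0b 5c 5c 5c.
Inner hash: sum = 120+92+70+97+54+54+54+50+214 = 805; mod 256 = 37 → 25.
Outer hash (recomputed tag): sum = 18+54+44+11+92+92+92+37 = 440; mod 256 = 184 → b8.
Recomputed tag = b8; claimed = db → mismatch.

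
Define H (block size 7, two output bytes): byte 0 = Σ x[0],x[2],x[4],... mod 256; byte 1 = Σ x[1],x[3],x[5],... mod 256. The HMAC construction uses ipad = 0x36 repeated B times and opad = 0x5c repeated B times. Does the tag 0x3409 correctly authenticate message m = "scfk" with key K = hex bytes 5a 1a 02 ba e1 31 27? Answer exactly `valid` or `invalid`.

Key hex bytes 5a 1a 02 ba e1 31 27 is exactly B = 7 bytes: K' = 5a 1a 02 ba e1 31 27.
K' ⊕ ipad = 6c 2c 34 8c d7 07 11; K' ⊕ opad = 06 46 5e e6 bd 6d 7b.
Inner hash: even-index sum = 598 mod 256 = 86; odd-index sum = 408 mod 256 = 152 → 56 98.
Outer hash (recomputed tag): even-index sum = 564 mod 256 = 52; odd-index sum = 495 mod 256 = 239 → 34 ef.
Recomputed tag = 34ef; claimed = 3409 → mismatch.

invalid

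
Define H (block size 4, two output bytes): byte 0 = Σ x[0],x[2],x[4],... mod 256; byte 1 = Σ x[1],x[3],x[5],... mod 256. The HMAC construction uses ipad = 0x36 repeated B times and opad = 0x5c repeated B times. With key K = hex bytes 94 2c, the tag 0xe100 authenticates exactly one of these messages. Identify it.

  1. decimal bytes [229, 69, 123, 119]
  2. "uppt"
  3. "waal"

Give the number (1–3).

2

Key hex bytes 94 2c is 2 bytes ≤ B = 4; zero-pad to 4 bytes: K' = 94 2c 00 00.
K' ⊕ ipad = a2 1a 36 36; K' ⊕ opad = c8 70 5c 5c.
m1: inner = H(a2 1a 36 36 e5 45 7b 77) = 38 0c; tag = H(c8 70 5c 5c 38 0c) = 5cd8
m2: inner = H(a2 1a 36 36 75 70 70 74) = bd 34; tag = H(c8 70 5c 5c bd 34) = e100 ← matches
m3: inner = H(a2 1a 36 36 77 61 61 6c) = b0 1d; tag = H(c8 70 5c 5c b0 1d) = d4e9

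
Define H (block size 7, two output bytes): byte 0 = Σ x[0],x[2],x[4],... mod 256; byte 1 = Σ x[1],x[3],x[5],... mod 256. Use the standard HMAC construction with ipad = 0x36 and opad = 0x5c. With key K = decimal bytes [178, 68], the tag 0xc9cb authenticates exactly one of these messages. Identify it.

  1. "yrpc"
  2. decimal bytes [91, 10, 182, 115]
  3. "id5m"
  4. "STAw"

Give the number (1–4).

1

Key decimal bytes [178, 68] = b2 44 is 2 bytes ≤ B = 7; zero-pad to 7 bytes: K' = b2 44 00 00 00 00 00.
K' ⊕ ipad = 84 72 36 36 36 36 36; K' ⊕ opad = ee 18 5c 5c 5c 5c 5c.
m1: inner = H(84 72 36 36 36 36 36 79 72 70 63) = fb c7; tag = H(ee 18 5c 5c 5c 5c 5c fb c7) = c9cb ← matches
m2: inner = H(84 72 36 36 36 36 36 5b 0a b6 73) = a3 ef; tag = H(ee 18 5c 5c 5c 5c 5c a3 ef) = f173
m3: inner = H(84 72 36 36 36 36 36 69 64 35 6d) = f7 7c; tag = H(ee 18 5c 5c 5c 5c 5c f7 7c) = 7ec7
m4: inner = H(84 72 36 36 36 36 36 53 54 41 77) = f1 72; tag = H(ee 18 5c 5c 5c 5c 5c f1 72) = 74c1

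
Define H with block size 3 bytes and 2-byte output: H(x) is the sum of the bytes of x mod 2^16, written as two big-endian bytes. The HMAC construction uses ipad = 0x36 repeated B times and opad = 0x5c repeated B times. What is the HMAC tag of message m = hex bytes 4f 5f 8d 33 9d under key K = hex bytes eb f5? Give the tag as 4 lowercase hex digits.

02a0

Key hex bytes eb f5 is 2 bytes ≤ B = 3; zero-pad to 3 bytes: K' = eb f5 00.
K' ⊕ ipad = dd c3 36.  K' ⊕ opad = b7 a9 5c.
Inner input = (K'⊕ipad) ∥ m = dd c3 36 ∥ 4f 5f 8d 33 9d.
Inner hash: sum = 221+195+54+79+95+141+51+157 = 993 → 03 e1.
Outer input = (K'⊕opad) ∥ inner = b7 a9 5c ∥ 03 e1.
Outer hash (tag): sum = 183+169+92+3+225 = 672 → 02 a0.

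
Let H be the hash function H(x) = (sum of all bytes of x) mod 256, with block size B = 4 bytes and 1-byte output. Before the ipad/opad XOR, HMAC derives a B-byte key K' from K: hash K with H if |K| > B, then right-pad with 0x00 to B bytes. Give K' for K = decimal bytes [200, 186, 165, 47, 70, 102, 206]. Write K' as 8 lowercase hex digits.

|K| = 7 > B = 4, so first hash the key.
H(K): sum = 200+186+165+47+70+102+206 = 976; mod 256 = 208 → d0.
Zero-pad H(K) = d0 to 4 bytes: K' = d0 00 00 00.

d0000000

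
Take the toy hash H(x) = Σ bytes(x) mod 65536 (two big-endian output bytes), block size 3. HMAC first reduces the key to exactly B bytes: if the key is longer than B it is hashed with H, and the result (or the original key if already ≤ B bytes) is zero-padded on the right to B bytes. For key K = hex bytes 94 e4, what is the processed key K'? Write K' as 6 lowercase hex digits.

Key hex bytes 94 e4 is 2 bytes ≤ B = 3; zero-pad to 3 bytes: K' = 94 e4 00.

94e400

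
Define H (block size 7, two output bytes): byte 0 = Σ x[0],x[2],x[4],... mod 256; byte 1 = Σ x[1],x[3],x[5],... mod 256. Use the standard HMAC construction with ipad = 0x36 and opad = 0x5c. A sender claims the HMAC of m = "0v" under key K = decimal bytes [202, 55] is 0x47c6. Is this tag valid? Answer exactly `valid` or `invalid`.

Key decimal bytes [202, 55] = ca 37 is 2 bytes ≤ B = 7; zero-pad to 7 bytes: K' = ca 37 00 00 00 00 00.
K' ⊕ ipad = fc 01 36 36 36 36 36; K' ⊕ opad = 96 6b 5c 5c 5c 5c 5c.
Inner hash: even-index sum = 532 mod 256 = 20; odd-index sum = 157 mod 256 = 157 → 14 9d.
Outer hash (recomputed tag): even-index sum = 583 mod 256 = 71; odd-index sum = 311 mod 256 = 55 → 47 37.
Recomputed tag = 4737; claimed = 47c6 → mismatch.

invalid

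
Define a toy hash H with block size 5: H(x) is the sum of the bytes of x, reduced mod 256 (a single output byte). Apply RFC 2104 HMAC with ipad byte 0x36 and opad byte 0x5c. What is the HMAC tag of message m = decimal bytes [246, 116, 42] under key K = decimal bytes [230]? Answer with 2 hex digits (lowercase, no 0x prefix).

66

Key decimal bytes [230] = e6 is 1 byte ≤ B = 5; zero-pad to 5 bytes: K' = e6 00 00 00 00.
K' ⊕ ipad = d0 36 36 36 36.  K' ⊕ opad = ba 5c 5c 5c 5c.
Inner input = (K'⊕ipad) ∥ m = d0 36 36 36 36 ∥ f6 74 2a.
Inner hash: sum = 208+54+54+54+54+246+116+42 = 828; mod 256 = 60 → 3c.
Outer input = (K'⊕opad) ∥ inner = ba 5c 5c 5c 5c ∥ 3c.
Outer hash (tag): sum = 186+92+92+92+92+60 = 614; mod 256 = 102 → 66.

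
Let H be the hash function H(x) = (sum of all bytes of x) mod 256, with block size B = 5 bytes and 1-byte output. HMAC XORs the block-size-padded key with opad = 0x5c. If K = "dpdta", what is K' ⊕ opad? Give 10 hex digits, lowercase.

382c38283d

Key "dpdta" = 64 70 64 74 61 is exactly B = 5 bytes: K' = 64 70 64 74 61.
XOR each byte with 0x5c: 64⊕5c=38, 70⊕5c=2c, 64⊕5c=38, 74⊕5c=28, 61⊕5c=3d.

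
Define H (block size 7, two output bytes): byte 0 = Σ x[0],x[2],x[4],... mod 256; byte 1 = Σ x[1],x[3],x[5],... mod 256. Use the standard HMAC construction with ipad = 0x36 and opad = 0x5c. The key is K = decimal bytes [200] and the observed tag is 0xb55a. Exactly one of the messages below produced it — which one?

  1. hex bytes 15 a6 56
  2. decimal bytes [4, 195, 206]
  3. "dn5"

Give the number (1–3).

Key decimal bytes [200] = c8 is 1 byte ≤ B = 7; zero-pad to 7 bytes: K' = c8 00 00 00 00 00 00.
K' ⊕ ipad = fe 36 36 36 36 36 36; K' ⊕ opad = 94 5c 5c 5c 5c 5c 5c.
m1: inner = H(fe 36 36 36 36 36 36 15 a6 56) = 46 0d; tag = H(94 5c 5c 5c 5c 5c 5c 46 0d) = b55a ← matches
m2: inner = H(fe 36 36 36 36 36 36 04 c3 ce) = 63 74; tag = H(94 5c 5c 5c 5c 5c 5c 63 74) = 1c77
m3: inner = H(fe 36 36 36 36 36 36 64 6e 35) = 0e 3b; tag = H(94 5c 5c 5c 5c 5c 5c 0e 3b) = e322

1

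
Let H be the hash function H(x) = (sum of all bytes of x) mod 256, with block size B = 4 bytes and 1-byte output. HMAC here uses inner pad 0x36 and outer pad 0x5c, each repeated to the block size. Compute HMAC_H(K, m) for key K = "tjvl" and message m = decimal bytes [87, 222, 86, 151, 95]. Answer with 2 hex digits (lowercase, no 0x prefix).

Key "tjvl" = 74 6a 76 6c is exactly B = 4 bytes: K' = 74 6a 76 6c.
K' ⊕ ipad = 42 5c 40 5a.  K' ⊕ opad = 28 36 2a 30.
Inner input = (K'⊕ipad) ∥ m = 42 5c 40 5a ∥ 57 de 56 97 5f.
Inner hash: sum = 66+92+64+90+87+222+86+151+95 = 953; mod 256 = 185 → b9.
Outer input = (K'⊕opad) ∥ inner = 28 36 2a 30 ∥ b9.
Outer hash (tag): sum = 40+54+42+48+185 = 369; mod 256 = 113 → 71.

71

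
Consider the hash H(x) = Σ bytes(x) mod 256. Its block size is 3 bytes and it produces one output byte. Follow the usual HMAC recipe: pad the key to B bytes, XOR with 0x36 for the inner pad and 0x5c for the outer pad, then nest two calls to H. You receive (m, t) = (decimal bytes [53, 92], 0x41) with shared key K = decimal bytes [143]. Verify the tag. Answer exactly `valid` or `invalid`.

valid

Key decimal bytes [143] = 8f is 1 byte ≤ B = 3; zero-pad to 3 bytes: K' = 8f 00 00.
K' ⊕ ipad = b9 36 36; K' ⊕ opad = d3 5c 5c.
Inner hash: sum = 185+54+54+53+92 = 438; mod 256 = 182 → b6.
Outer hash (recomputed tag): sum = 211+92+92+182 = 577; mod 256 = 65 → 41.
Recomputed tag = 41; claimed = 41 → match.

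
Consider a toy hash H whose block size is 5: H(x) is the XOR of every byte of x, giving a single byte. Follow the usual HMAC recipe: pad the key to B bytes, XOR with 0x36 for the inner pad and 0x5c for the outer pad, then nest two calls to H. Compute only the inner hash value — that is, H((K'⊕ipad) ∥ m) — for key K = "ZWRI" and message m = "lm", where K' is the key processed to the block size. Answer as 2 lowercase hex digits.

21

Key "ZWRI" = 5a 57 52 49 is 4 bytes ≤ B = 5; zero-pad to 5 bytes: K' = 5a 57 52 49 00.
K' ⊕ ipad = 6c 61 64 7f 36.
Inner input = 6c 61 64 7f 36 ∥ 6c 6d.
Inner hash: XOR 6c⊕61⊕64⊕7f⊕36⊕6c⊕6d = 21.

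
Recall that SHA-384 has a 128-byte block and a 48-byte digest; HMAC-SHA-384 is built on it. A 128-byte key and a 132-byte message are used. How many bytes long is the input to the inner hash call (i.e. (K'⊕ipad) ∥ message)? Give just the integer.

260

Key is 128 ≤ 128 bytes, zero-padded: |K'| = 128.
Inner input = (K'⊕ipad) ∥ m → 128 + 132 = 260 bytes.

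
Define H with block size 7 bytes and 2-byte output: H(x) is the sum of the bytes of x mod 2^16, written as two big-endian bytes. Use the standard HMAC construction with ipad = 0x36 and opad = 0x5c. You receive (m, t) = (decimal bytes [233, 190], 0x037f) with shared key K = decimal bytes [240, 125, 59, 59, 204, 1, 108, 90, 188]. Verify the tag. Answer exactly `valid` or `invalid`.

Key decimal bytes [240, 125, 59, 59, 204, 1, 108, 90, 188] = f0 7d 3b 3b cc 01 6c 5a bc is 9 bytes > B = 7, so hash it first: H(key) = 04 32, then zero-pad to 7 bytes: K' = 04 32 00 00 00 00 00.
K' ⊕ ipad = 32 04 36 36 36 36 36; K' ⊕ opad = 58 6e 5c 5c 5c 5c 5c.
Inner hash: sum = 50+4+54+54+54+54+54+233+190 = 747 → 02 eb.
Outer hash (recomputed tag): sum = 88+110+92+92+92+92+92+2+235 = 895 → 03 7f.
Recomputed tag = 037f; claimed = 037f → match.

valid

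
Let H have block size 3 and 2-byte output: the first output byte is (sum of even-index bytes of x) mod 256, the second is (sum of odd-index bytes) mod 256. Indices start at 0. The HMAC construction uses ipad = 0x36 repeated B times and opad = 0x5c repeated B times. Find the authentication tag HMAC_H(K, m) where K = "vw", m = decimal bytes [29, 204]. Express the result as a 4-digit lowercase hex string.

e46d

Key "vw" = 76 77 is 2 bytes ≤ B = 3; zero-pad to 3 bytes: K' = 76 77 00.
K' ⊕ ipad = 40 41 36.  K' ⊕ opad = 2a 2b 5c.
Inner input = (K'⊕ipad) ∥ m = 40 41 36 ∥ 1d cc.
Inner hash: even-index sum = 322 mod 256 = 66; odd-index sum = 94 mod 256 = 94 → 42 5e.
Outer input = (K'⊕opad) ∥ inner = 2a 2b 5c ∥ 42 5e.
Outer hash (tag): even-index sum = 228 mod 256 = 228; odd-index sum = 109 mod 256 = 109 → e4 6d.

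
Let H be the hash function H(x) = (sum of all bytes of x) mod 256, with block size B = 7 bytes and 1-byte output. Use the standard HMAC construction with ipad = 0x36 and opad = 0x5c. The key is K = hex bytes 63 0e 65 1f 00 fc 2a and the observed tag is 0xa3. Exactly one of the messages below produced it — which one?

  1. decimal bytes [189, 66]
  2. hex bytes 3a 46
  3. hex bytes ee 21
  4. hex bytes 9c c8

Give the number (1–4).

Key hex bytes 63 0e 65 1f 00 fc 2a is exactly B = 7 bytes: K' = 63 0e 65 1f 00 fc 2a.
K' ⊕ ipad = 55 38 53 29 36 ca 1c; K' ⊕ opad = 3f 52 39 43 5c a0 76.
m1: inner = H(55 38 53 29 36 ca 1c bd 42) = 24; tag = H(3f 52 39 43 5c a0 76 24) = a3 ← matches
m2: inner = H(55 38 53 29 36 ca 1c 3a 46) = a5; tag = H(3f 52 39 43 5c a0 76 a5) = 24
m3: inner = H(55 38 53 29 36 ca 1c ee 21) = 34; tag = H(3f 52 39 43 5c a0 76 34) = b3
m4: inner = H(55 38 53 29 36 ca 1c 9c c8) = 89; tag = H(3f 52 39 43 5c a0 76 89) = 08

1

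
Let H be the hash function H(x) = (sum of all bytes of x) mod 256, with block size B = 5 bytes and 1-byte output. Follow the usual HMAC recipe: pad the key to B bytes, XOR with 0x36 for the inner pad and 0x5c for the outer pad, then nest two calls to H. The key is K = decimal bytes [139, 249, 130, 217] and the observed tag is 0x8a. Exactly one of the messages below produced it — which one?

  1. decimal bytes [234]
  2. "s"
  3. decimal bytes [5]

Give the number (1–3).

Key decimal bytes [139, 249, 130, 217] = 8b f9 82 d9 is 4 bytes ≤ B = 5; zero-pad to 5 bytes: K' = 8b f9 82 d9 00.
K' ⊕ ipad = bd cf b4 ef 36; K' ⊕ opad = d7 a5 de 85 5c.
m1: inner = H(bd cf b4 ef 36 ea) = 4f; tag = H(d7 a5 de 85 5c 4f) = 8a ← matches
m2: inner = H(bd cf b4 ef 36 73) = d8; tag = H(d7 a5 de 85 5c d8) = 13
m3: inner = H(bd cf b4 ef 36 05) = 6a; tag = H(d7 a5 de 85 5c 6a) = a5

1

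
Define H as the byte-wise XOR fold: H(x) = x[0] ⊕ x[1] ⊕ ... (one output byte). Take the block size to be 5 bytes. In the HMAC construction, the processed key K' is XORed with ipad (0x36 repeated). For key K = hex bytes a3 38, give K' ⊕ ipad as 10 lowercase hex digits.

950e363636

Key hex bytes a3 38 is 2 bytes ≤ B = 5; zero-pad to 5 bytes: K' = a3 38 00 00 00.
XOR each byte with 0x36: a3⊕36=95, 38⊕36=0e, 00⊕36=36, 00⊕36=36, 00⊕36=36.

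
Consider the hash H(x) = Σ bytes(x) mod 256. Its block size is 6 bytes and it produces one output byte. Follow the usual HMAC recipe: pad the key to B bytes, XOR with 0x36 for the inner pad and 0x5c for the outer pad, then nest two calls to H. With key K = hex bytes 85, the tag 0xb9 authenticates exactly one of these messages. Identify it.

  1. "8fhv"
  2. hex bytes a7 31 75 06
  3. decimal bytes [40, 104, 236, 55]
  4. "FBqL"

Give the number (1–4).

2

Key hex bytes 85 is 1 byte ≤ B = 6; zero-pad to 6 bytes: K' = 85 00 00 00 00 00.
K' ⊕ ipad = b3 36 36 36 36 36; K' ⊕ opad = d9 5c 5c 5c 5c 5c.
m1: inner = H(b3 36 36 36 36 36 38 66 68 76) = 3d; tag = H(d9 5c 5c 5c 5c 5c 3d) = e2
m2: inner = H(b3 36 36 36 36 36 a7 31 75 06) = 14; tag = H(d9 5c 5c 5c 5c 5c 14) = b9 ← matches
m3: inner = H(b3 36 36 36 36 36 28 68 ec 37) = 74; tag = H(d9 5c 5c 5c 5c 5c 74) = 19
m4: inner = H(b3 36 36 36 36 36 46 42 71 4c) = 06; tag = H(d9 5c 5c 5c 5c 5c 06) = ab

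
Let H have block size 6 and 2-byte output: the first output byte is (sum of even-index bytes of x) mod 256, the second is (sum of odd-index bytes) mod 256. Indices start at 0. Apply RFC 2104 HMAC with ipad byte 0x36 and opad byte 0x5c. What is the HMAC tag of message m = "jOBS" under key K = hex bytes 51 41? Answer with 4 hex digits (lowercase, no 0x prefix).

445a

Key hex bytes 51 41 is 2 bytes ≤ B = 6; zero-pad to 6 bytes: K' = 51 41 00 00 00 00.
K' ⊕ ipad = 67 77 36 36 36 36.  K' ⊕ opad = 0d 1d 5c 5c 5c 5c.
Inner input = (K'⊕ipad) ∥ m = 67 77 36 36 36 36 ∥ 6a 4f 42 53.
Inner hash: even-index sum = 383 mod 256 = 127; odd-index sum = 389 mod 256 = 133 → 7f 85.
Outer input = (K'⊕opad) ∥ inner = 0d 1d 5c 5c 5c 5c ∥ 7f 85.
Outer hash (tag): even-index sum = 324 mod 256 = 68; odd-index sum = 346 mod 256 = 90 → 44 5a.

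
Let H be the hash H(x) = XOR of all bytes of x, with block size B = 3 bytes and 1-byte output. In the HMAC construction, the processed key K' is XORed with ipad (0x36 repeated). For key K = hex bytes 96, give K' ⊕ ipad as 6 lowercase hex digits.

Key hex bytes 96 is 1 byte ≤ B = 3; zero-pad to 3 bytes: K' = 96 00 00.
XOR each byte with 0x36: 96⊕36=a0, 00⊕36=36, 00⊕36=36.

a03636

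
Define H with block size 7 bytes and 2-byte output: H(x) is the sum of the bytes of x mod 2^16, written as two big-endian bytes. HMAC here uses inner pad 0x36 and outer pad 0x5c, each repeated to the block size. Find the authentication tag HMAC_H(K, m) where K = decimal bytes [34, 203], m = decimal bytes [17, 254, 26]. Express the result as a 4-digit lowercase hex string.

Key decimal bytes [34, 203] = 22 cb is 2 bytes ≤ B = 7; zero-pad to 7 bytes: K' = 22 cb 00 00 00 00 00.
K' ⊕ ipad = 14 fd 36 36 36 36 36.  K' ⊕ opad = 7e 97 5c 5c 5c 5c 5c.
Inner input = (K'⊕ipad) ∥ m = 14 fd 36 36 36 36 36 ∥ 11 fe 1a.
Inner hash: sum = 20+253+54+54+54+54+54+17+254+26 = 840 → 03 48.
Outer input = (K'⊕opad) ∥ inner = 7e 97 5c 5c 5c 5c 5c ∥ 03 48.
Outer hash (tag): sum = 126+151+92+92+92+92+92+3+72 = 812 → 03 2c.

032c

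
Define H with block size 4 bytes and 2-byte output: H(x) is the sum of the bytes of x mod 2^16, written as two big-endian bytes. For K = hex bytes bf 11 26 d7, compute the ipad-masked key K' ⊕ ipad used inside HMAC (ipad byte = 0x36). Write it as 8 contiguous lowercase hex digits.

892710e1

Key hex bytes bf 11 26 d7 is exactly B = 4 bytes: K' = bf 11 26 d7.
XOR each byte with 0x36: bf⊕36=89, 11⊕36=27, 26⊕36=10, d7⊕36=e1.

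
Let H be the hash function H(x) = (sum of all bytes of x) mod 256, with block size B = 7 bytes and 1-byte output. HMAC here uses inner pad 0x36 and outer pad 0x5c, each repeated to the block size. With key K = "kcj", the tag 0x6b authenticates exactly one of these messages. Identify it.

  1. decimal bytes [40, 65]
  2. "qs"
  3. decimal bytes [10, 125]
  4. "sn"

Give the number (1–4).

Key "kcj" = 6b 63 6a is 3 bytes ≤ B = 7; zero-pad to 7 bytes: K' = 6b 63 6a 00 00 00 00.
K' ⊕ ipad = 5d 55 5c 36 36 36 36; K' ⊕ opad = 37 3f 36 5c 5c 5c 5c.
m1: inner = H(5d 55 5c 36 36 36 36 28 41) = 4f; tag = H(37 3f 36 5c 5c 5c 5c 4f) = 6b ← matches
m2: inner = H(5d 55 5c 36 36 36 36 71 73) = ca; tag = H(37 3f 36 5c 5c 5c 5c ca) = e6
m3: inner = H(5d 55 5c 36 36 36 36 0a 7d) = 6d; tag = H(37 3f 36 5c 5c 5c 5c 6d) = 89
m4: inner = H(5d 55 5c 36 36 36 36 73 6e) = c7; tag = H(37 3f 36 5c 5c 5c 5c c7) = e3

1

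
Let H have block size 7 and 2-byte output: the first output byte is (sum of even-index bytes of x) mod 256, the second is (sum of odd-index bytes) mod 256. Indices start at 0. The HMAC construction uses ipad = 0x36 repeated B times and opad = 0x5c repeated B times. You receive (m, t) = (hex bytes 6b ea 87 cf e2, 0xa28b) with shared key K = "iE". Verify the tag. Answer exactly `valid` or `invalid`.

invalid

Key "iE" = 69 45 is 2 bytes ≤ B = 7; zero-pad to 7 bytes: K' = 69 45 00 00 00 00 00.
K' ⊕ ipad = 5f 73 36 36 36 36 36; K' ⊕ opad = 35 19 5c 5c 5c 5c 5c.
Inner hash: even-index sum = 698 mod 256 = 186; odd-index sum = 691 mod 256 = 179 → ba b3.
Outer hash (recomputed tag): even-index sum = 508 mod 256 = 252; odd-index sum = 395 mod 256 = 139 → fc 8b.
Recomputed tag = fc8b; claimed = a28b → mismatch.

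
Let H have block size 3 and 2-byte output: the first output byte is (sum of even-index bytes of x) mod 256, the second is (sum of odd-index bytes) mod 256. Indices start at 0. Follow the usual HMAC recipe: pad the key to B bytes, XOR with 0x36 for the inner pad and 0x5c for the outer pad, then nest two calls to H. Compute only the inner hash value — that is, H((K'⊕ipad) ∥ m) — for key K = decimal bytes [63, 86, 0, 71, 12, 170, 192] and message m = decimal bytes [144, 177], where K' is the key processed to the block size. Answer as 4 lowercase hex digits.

2401

Key decimal bytes [63, 86, 0, 71, 12, 170, 192] = 3f 56 00 47 0c aa c0 is 7 bytes > B = 3, so hash it first: H(key) = 0b 47, then zero-pad to 3 bytes: K' = 0b 47 00.
K' ⊕ ipad = 3d 71 36.
Inner input = 3d 71 36 ∥ 90 b1.
Inner hash: even-index sum = 292 mod 256 = 36; odd-index sum = 257 mod 256 = 1 → 24 01.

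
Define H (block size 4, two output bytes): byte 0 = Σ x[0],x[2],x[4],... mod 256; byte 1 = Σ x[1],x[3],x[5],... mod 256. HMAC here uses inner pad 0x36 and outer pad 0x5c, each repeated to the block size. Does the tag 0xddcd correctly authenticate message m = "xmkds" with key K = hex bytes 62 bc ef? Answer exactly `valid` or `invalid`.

invalid

Key hex bytes 62 bc ef is 3 bytes ≤ B = 4; zero-pad to 4 bytes: K' = 62 bc ef 00.
K' ⊕ ipad = 54 8a d9 36; K' ⊕ opad = 3e e0 b3 5c.
Inner hash: even-index sum = 643 mod 256 = 131; odd-index sum = 401 mod 256 = 145 → 83 91.
Outer hash (recomputed tag): even-index sum = 372 mod 256 = 116; odd-index sum = 461 mod 256 = 205 → 74 cd.
Recomputed tag = 74cd; claimed = ddcd → mismatch.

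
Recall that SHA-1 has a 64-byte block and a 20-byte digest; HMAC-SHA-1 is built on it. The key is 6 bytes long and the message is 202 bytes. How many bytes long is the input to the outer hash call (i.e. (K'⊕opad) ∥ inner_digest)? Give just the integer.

Key is 6 ≤ 64 bytes, zero-padded: |K'| = 64.
Outer input = (K'⊕opad) ∥ H(inner) → 64 + 20 = 84 bytes.

84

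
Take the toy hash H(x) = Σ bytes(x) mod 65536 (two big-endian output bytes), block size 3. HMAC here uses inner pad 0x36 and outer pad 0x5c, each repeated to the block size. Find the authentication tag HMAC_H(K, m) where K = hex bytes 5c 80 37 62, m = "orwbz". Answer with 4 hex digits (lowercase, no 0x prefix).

Key hex bytes 5c 80 37 62 is 4 bytes > B = 3, so hash it first: H(key) = 01 75, then zero-pad to 3 bytes: K' = 01 75 00.
K' ⊕ ipad = 37 43 36.  K' ⊕ opad = 5d 29 5c.
Inner input = (K'⊕ipad) ∥ m = 37 43 36 ∥ 6f 72 77 62 7a.
Inner hash: sum = 55+67+54+111+114+119+98+122 = 740 → 02 e4.
Outer input = (K'⊕opad) ∥ inner = 5d 29 5c ∥ 02 e4.
Outer hash (tag): sum = 93+41+92+2+228 = 456 → 01 c8.

01c8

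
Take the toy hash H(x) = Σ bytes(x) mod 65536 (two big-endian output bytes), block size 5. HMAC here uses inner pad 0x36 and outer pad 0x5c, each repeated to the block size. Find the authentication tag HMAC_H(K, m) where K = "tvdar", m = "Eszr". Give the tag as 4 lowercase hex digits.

Key "tvdar" = 74 76 64 61 72 is exactly B = 5 bytes: K' = 74 76 64 61 72.
K' ⊕ ipad = 42 40 52 57 44.  K' ⊕ opad = 28 2a 38 3d 2e.
Inner input = (K'⊕ipad) ∥ m = 42 40 52 57 44 ∥ 45 73 7a 72.
Inner hash: sum = 66+64+82+87+68+69+115+122+114 = 787 → 03 13.
Outer input = (K'⊕opad) ∥ inner = 28 2a 38 3d 2e ∥ 03 13.
Outer hash (tag): sum = 40+42+56+61+46+3+19 = 267 → 01 0b.

010b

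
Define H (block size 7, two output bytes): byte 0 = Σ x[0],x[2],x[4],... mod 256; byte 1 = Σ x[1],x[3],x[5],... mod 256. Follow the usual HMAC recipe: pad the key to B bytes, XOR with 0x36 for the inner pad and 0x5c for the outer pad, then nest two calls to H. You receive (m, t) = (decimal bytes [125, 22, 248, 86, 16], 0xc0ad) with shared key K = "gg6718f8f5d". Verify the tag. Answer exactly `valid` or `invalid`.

invalid

Key "gg6718f8f5d" = 67 67 36 37 31 38 66 38 66 35 64 is 11 bytes > B = 7, so hash it first: H(key) = fe 43, then zero-pad to 7 bytes: K' = fe 43 00 00 00 00 00.
K' ⊕ ipad = c8 75 36 36 36 36 36; K' ⊕ opad = a2 1f 5c 5c 5c 5c 5c.
Inner hash: even-index sum = 470 mod 256 = 214; odd-index sum = 614 mod 256 = 102 → d6 66.
Outer hash (recomputed tag): even-index sum = 540 mod 256 = 28; odd-index sum = 429 mod 256 = 173 → 1c ad.
Recomputed tag = 1cad; claimed = c0ad → mismatch.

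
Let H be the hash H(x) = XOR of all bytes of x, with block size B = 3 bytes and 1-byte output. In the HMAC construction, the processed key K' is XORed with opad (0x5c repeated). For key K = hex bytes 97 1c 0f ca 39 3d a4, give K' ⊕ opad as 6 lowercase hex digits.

Key hex bytes 97 1c 0f ca 39 3d a4 is 7 bytes > B = 3, so hash it first: H(key) = ee, then zero-pad to 3 bytes: K' = ee 00 00.
XOR each byte with 0x5c: ee⊕5c=b2, 00⊕5c=5c, 00⊕5c=5c.

b25c5c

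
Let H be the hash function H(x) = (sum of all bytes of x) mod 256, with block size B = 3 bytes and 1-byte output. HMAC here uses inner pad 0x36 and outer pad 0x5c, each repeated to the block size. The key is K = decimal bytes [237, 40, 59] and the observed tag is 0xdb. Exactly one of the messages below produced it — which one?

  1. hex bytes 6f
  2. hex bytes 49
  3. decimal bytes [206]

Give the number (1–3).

2

Key decimal bytes [237, 40, 59] = ed 28 3b is exactly B = 3 bytes: K' = ed 28 3b.
K' ⊕ ipad = db 1e 0d; K' ⊕ opad = b1 74 67.
m1: inner = H(db 1e 0d 6f) = 75; tag = H(b1 74 67 75) = 01
m2: inner = H(db 1e 0d 49) = 4f; tag = H(b1 74 67 4f) = db ← matches
m3: inner = H(db 1e 0d ce) = d4; tag = H(b1 74 67 d4) = 60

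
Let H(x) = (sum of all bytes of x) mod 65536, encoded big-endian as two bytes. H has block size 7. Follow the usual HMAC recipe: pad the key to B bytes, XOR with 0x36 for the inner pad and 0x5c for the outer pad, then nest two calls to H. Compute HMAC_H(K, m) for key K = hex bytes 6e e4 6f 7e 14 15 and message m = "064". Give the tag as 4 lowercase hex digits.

Key hex bytes 6e e4 6f 7e 14 15 is 6 bytes ≤ B = 7; zero-pad to 7 bytes: K' = 6e e4 6f 7e 14 15 00.
K' ⊕ ipad = 58 d2 59 48 22 23 36.  K' ⊕ opad = 32 b8 33 22 48 49 5c.
Inner input = (K'⊕ipad) ∥ m = 58 d2 59 48 22 23 36 ∥ 30 36 34.
Inner hash: sum = 88+210+89+72+34+35+54+48+54+52 = 736 → 02 e0.
Outer input = (K'⊕opad) ∥ inner = 32 b8 33 22 48 49 5c ∥ 02 e0.
Outer hash (tag): sum = 50+184+51+34+72+73+92+2+224 = 782 → 03 0e.

030e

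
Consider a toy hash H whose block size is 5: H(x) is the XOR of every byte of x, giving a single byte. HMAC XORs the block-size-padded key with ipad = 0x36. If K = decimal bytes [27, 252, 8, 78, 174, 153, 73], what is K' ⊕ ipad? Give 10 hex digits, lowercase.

Key decimal bytes [27, 252, 8, 78, 174, 153, 73] = 1b fc 08 4e ae 99 49 is 7 bytes > B = 5, so hash it first: H(key) = df, then zero-pad to 5 bytes: K' = df 00 00 00 00.
XOR each byte with 0x36: df⊕36=e9, 00⊕36=36, 00⊕36=36, 00⊕36=36, 00⊕36=36.

e936363636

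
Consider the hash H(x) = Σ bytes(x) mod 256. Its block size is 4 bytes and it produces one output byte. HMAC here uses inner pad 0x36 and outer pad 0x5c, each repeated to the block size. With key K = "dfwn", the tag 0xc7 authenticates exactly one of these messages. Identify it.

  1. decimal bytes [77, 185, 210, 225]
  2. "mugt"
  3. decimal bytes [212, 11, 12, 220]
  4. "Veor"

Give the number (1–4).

Key "dfwn" = 64 66 77 6e is exactly B = 4 bytes: K' = 64 66 77 6e.
K' ⊕ ipad = 52 50 41 58; K' ⊕ opad = 38 3a 2b 32.
m1: inner = H(52 50 41 58 4d b9 d2 e1) = f4; tag = H(38 3a 2b 32 f4) = c3
m2: inner = H(52 50 41 58 6d 75 67 74) = f8; tag = H(38 3a 2b 32 f8) = c7 ← matches
m3: inner = H(52 50 41 58 d4 0b 0c dc) = 02; tag = H(38 3a 2b 32 02) = d1
m4: inner = H(52 50 41 58 56 65 6f 72) = d7; tag = H(38 3a 2b 32 d7) = a6

2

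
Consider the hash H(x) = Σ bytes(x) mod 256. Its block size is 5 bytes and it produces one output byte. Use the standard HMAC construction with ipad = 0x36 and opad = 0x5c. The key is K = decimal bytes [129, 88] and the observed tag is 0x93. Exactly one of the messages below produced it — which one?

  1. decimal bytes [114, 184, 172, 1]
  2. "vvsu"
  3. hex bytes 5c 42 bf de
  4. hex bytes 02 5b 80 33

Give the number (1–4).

1

Key decimal bytes [129, 88] = 81 58 is 2 bytes ≤ B = 5; zero-pad to 5 bytes: K' = 81 58 00 00 00.
K' ⊕ ipad = b7 6e 36 36 36; K' ⊕ opad = dd 04 5c 5c 5c.
m1: inner = H(b7 6e 36 36 36 72 b8 ac 01) = 9e; tag = H(dd 04 5c 5c 5c 9e) = 93 ← matches
m2: inner = H(b7 6e 36 36 36 76 76 73 75) = 9b; tag = H(dd 04 5c 5c 5c 9b) = 90
m3: inner = H(b7 6e 36 36 36 5c 42 bf de) = 02; tag = H(dd 04 5c 5c 5c 02) = f7
m4: inner = H(b7 6e 36 36 36 02 5b 80 33) = d7; tag = H(dd 04 5c 5c 5c d7) = cc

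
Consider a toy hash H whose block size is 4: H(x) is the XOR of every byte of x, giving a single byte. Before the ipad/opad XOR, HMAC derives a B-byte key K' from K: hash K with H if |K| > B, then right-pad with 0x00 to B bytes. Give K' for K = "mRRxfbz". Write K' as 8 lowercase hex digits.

6b000000

|K| = 7 > B = 4, so first hash the key.
H(K): XOR 6d⊕52⊕52⊕78⊕66⊕62⊕7a = 6b.
Zero-pad H(K) = 6b to 4 bytes: K' = 6b 00 00 00.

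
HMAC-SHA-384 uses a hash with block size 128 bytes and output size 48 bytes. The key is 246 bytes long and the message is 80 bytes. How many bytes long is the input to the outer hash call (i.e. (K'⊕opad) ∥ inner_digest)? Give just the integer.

Key is 246 > 128 bytes, so it is hashed to 48 bytes then zero-padded to 128: |K'| = 128.
Outer input = (K'⊕opad) ∥ H(inner) → 128 + 48 = 176 bytes.

176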